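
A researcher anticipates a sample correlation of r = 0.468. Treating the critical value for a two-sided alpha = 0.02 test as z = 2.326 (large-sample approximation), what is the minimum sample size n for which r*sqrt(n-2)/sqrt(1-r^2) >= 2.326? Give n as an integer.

Need r·√(n−2)/√(1−r²) ≥ 2.326
√(n−2) ≥ 2.326·√(1−0.219024) / 0.468 = 2.326·0.883728 / 0.468 = 4.3922
n−2 ≥ 19.2914  ⇒  n ≥ 21.2914
Smallest integer n = 22

22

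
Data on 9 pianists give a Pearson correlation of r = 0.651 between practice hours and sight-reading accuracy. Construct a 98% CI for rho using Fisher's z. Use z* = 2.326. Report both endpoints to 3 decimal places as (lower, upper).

z_r = atanh(0.651) = 0.777032;  SE = 1/√(n−3) = 1/√6 = 0.408248
z-limits: 0.777032 ± 2.326·0.408248 = 0.777032 ± 0.949585 = [-0.172553, 1.726617]
ρ-limits: (tanh -0.172553, tanh 1.726617) = (-0.171, 0.939)

(-0.171, 0.939)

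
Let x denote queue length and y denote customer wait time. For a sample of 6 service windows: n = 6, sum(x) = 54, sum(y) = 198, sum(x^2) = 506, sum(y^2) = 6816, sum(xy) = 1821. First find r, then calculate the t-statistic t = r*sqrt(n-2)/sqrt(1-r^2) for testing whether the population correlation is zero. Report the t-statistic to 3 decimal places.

1.215

Numerator: nΣxy − (Σx)(Σy) = 6·1821 − (54)(198) = 234
Denominator: √[(nΣx²−(Σx)²)(nΣy²−(Σy)²)]
  nΣx²−(Σx)² = 6·506 − 2916 = 120;  nΣy²−(Σy)² = 6·6816 − 39204 = 1692
  √(120·1692) = √203040 = 450.5996
r = 234 / 450.5996 = 0.5193
t = r·√(n−2)/√(1−r²) = 0.5193·√4 / √(1−0.269672) = 1.038600 / 0.854592 = 1.215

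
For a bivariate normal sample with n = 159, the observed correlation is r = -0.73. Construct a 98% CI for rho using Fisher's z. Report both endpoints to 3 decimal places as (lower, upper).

Fisher z: z_r = atanh(r) = ½·ln((1+(-0.73))/(1−(-0.73))) = -0.928727
SE(z) = 1/√(n−3) = 1/√156 = 0.080064
98% ⇒ z* = 2.326; margin = 2.326·0.080064 = 0.186229
CI on z-scale: (-1.114956, -0.742498)
Back-transform: tanh(-1.114956) = -0.805807, tanh(-0.742498) = -0.630652

(-0.806, -0.631)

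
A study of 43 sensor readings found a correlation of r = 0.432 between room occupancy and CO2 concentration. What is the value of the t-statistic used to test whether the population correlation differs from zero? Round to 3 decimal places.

3.067

t = r·√(n−2) / √(1−r²) with r = 0.432, n = 43
  = 0.432·√41 / √(1 − 0.186624)
  = 0.432·6.403124 / 0.901874
  = 2.766150 / 0.901874 = 3.067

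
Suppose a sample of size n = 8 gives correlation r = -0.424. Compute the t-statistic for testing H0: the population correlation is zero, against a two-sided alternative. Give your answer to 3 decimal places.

-1.147

t = r·√(n−2) / √(1−r²) with r = -0.424, n = 8
  = -0.424·√6 / √(1 − 0.179776)
  = -0.424·2.449490 / 0.905662
  = -1.038584 / 0.905662 = -1.147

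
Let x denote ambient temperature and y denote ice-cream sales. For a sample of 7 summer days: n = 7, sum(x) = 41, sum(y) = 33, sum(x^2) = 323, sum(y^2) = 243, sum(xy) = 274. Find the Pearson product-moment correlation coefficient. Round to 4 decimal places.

0.9483

Numerator: nΣxy − (Σx)(Σy) = 7·274 − (41)(33) = 565
Denominator: √[(nΣx²−(Σx)²)(nΣy²−(Σy)²)]
  nΣx²−(Σx)² = 7·323 − 1681 = 580;  nΣy²−(Σy)² = 7·243 − 1089 = 612
  √(580·612) = √354960 = 595.7852
r = 565 / 595.7852 = 0.9483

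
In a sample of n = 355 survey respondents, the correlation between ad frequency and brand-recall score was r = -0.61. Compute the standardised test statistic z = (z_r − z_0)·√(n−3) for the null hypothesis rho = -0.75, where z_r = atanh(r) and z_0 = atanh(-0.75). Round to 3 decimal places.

4.954

z_r = atanh(-0.61) = -0.708921,  z_0 = atanh(-0.75) = -0.972955
SE = 1/√(n−3) = 1/√352 = 0.053300
z = (z_r − z_0)/SE = (-0.708921 − (-0.972955)) / 0.053300 = 0.264034 / 0.053300 = 4.954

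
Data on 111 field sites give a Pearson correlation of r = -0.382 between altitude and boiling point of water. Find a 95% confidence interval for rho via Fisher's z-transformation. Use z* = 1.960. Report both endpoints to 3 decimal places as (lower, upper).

Fisher z: z_r = atanh(r) = ½·ln((1+(-0.382))/(1−(-0.382))) = -0.402399
SE(z) = 1/√(n−3) = 1/√108 = 0.096225
95% ⇒ z* = 1.960; margin = 1.960·0.096225 = 0.188601
CI on z-scale: (-0.591000, -0.213798)
Back-transform: tanh(-0.591000) = -0.530614, tanh(-0.213798) = -0.210599

(-0.531, -0.211)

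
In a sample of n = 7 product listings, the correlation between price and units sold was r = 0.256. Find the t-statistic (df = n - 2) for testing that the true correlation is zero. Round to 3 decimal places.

1 − r² = 1 − 0.065536 = 0.934464;  √(1−r²) = 0.966677
√(n−2) = √5 = 2.236068
t = r·√(n−2)/√(1−r²) = 0.256 · 2.236068 / 0.966677 = 0.592

0.592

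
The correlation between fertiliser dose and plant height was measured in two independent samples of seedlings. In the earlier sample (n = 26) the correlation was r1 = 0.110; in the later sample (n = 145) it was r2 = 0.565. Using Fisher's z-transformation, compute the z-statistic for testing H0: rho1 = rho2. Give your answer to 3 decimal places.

-2.357

z1 = atanh(0.110) = 0.110447,  z2 = atanh(0.565) = 0.640148
SE = √(1/(n1−3) + 1/(n2−3)) = √(1/23 + 1/142) = √(0.0434783 + 0.0070423) = √0.0505206 = 0.224768
z = (z1 − z2)/SE = (0.110447 − 0.640148) / 0.224768 = -0.529701 / 0.224768 = -2.357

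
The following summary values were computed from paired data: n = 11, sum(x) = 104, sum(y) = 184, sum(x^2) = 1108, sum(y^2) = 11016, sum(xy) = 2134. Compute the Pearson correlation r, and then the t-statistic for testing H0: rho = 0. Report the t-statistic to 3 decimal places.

1.295

S_xy = nΣxy − ΣxΣy = 11·2134 − 104·184 = 23474 − 19136 = 4338
S_xx = nΣx² − (Σx)² = 11·1108 − 104² = 12188 − 10816 = 1372
S_yy = nΣy² − (Σy)² = 11·11016 − 184² = 121176 − 33856 = 87320
r = S_xy / √(S_xx·S_yy) = 4338 / √(1372·87320) = 4338 / √119803040 = 4338 / 10945.4575 = 0.3963
t = r·√(n−2)/√(1−r²) = 0.3963·√9 / √(1−0.157054) = 1.188900 / 0.918121 = 1.295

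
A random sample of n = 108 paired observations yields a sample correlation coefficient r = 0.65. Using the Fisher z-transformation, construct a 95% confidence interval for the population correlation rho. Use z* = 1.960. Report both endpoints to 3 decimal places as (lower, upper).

(0.526, 0.747)

z_r = atanh(0.65) = 0.775299;  SE = 1/√(n−3) = 1/√105 = 0.097590
z-limits: 0.775299 ± 1.960·0.097590 = 0.775299 ± 0.191276 = [0.584023, 0.966575]
ρ-limits: (tanh 0.584023, tanh 0.966575) = (0.526, 0.747)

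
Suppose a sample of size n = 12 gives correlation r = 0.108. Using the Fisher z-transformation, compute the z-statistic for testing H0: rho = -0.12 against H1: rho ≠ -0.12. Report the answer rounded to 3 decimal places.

z_r = atanh(0.108) = 0.108423,  z_0 = atanh(-0.12) = -0.120581
SE = 1/√(n−3) = 1/√9 = 0.333333
z = (z_r − z_0)/SE = (0.108423 − (-0.120581)) / 0.333333 = 0.229004 / 0.333333 = 0.687

0.687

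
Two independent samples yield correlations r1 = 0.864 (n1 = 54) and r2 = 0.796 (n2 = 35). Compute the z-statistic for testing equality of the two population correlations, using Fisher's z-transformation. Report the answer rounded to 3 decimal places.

z1 = atanh(0.864) = 1.308913,  z2 = atanh(0.796) = 1.087599
SE = √(1/(n1−3) + 1/(n2−3)) = √(1/51 + 1/32) = √(0.0196078 + 0.0312500) = √0.0508578 = 0.225517
z = (z1 − z2)/SE = (1.308913 − 1.087599) / 0.225517 = 0.221314 / 0.225517 = 0.981

0.981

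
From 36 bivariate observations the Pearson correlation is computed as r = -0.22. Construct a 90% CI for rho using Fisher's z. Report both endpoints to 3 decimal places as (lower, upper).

z_r = atanh(-0.22) = -0.223656;  SE = 1/√(n−3) = 1/√33 = 0.174078
z-limits: -0.223656 ± 1.645·0.174078 = -0.223656 ± 0.286358 = [-0.510014, 0.062702]
ρ-limits: (tanh -0.510014, tanh 0.062702) = (-0.470, 0.063)

(-0.470, 0.063)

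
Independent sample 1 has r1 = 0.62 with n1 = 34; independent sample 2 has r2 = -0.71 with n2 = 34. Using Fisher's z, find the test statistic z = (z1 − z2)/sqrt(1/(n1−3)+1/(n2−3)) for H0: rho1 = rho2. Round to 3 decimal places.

Fisher z-transforms: z1 = atanh(0.62) = 0.725005, z2 = atanh(-0.71) = -0.887184; difference d = 1.612189
Var(d) = 1/31 + 1/31 = 0.0322581 + 0.0322581 = 0.0645162
z = d/√Var(d) = 1.612189 / √0.0645162 = 1.612189 / 0.254000 = 6.347

6.347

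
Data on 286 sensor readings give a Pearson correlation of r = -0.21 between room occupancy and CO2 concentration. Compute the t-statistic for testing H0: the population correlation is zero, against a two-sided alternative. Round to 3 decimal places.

-3.620

1 − r² = 1 − 0.0441 = 0.9559;  √(1−r²) = 0.977701
√(n−2) = √284 = 16.852300
t = r·√(n−2)/√(1−r²) = -0.21 · 16.852300 / 0.977701 = -3.620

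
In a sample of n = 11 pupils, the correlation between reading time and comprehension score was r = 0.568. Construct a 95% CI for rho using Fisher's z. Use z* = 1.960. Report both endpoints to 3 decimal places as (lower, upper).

(-0.048, 0.871)

Fisher z: z_r = atanh(r) = ½·ln((1+0.568)/(1−0.568)) = 0.644565
SE(z) = 1/√(n−3) = 1/√8 = 0.353553
95% ⇒ z* = 1.960; margin = 1.960·0.353553 = 0.692964
CI on z-scale: (-0.048399, 1.337529)
Back-transform: tanh(-0.048399) = -0.048361, tanh(1.337529) = 0.871077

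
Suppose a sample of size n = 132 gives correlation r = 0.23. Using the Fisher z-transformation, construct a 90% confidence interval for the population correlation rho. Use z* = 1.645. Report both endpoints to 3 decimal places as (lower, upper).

(0.089, 0.362)

z_r = atanh(0.23) = 0.234189;  SE = 1/√(n−3) = 1/√129 = 0.088045
z-limits: 0.234189 ± 1.645·0.088045 = 0.234189 ± 0.144834 = [0.089355, 0.379023]
ρ-limits: (tanh 0.089355, tanh 0.379023) = (0.089, 0.362)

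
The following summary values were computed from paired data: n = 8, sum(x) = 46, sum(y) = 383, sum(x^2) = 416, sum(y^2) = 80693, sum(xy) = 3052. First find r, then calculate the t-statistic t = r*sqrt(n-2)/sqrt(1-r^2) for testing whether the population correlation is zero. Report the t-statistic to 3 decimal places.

Numerator: nΣxy − (Σx)(Σy) = 8·3052 − (46)(383) = 6798
Denominator: √[(nΣx²−(Σx)²)(nΣy²−(Σy)²)]
  nΣx²−(Σx)² = 8·416 − 2116 = 1212;  nΣy²−(Σy)² = 8·80693 − 146689 = 498855
  √(1212·498855) = √604612260 = 24588.8646
r = 6798 / 24588.8646 = 0.2765
t = r·√(n−2)/√(1−r²) = 0.2765·√6 / √(1−0.076452) = 0.677284 / 0.961014 = 0.705

0.705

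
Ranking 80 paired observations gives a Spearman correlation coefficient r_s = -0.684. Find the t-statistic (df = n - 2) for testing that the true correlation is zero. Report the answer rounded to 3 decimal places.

-8.281

t = r_s·√(n−2) / √(1−r_s²) with r_s = -0.684, n = 80
  = -0.684·√78 / √(1 − 0.467856)
  = -0.684·8.831761 / 0.729482
  = -6.040925 / 0.729482 = -8.281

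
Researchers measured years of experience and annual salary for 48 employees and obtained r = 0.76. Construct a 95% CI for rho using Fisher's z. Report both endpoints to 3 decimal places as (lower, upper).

(0.607, 0.859)

z_r = atanh(0.76) = 0.996215;  SE = 1/√(n−3) = 1/√45 = 0.149071
z-limits: 0.996215 ± 1.960·0.149071 = 0.996215 ± 0.292179 = [0.704036, 1.288394]
ρ-limits: (tanh 0.704036, tanh 1.288394) = (0.607, 0.859)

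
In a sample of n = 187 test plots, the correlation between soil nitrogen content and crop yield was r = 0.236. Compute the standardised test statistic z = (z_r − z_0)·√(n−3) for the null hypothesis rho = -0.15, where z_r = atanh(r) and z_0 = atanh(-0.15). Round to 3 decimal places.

5.313

Fisher z: atanh(0.236) = 0.240534, atanh(-0.15) = -0.151140
z = (z_r − z_0)·√(n−3) = (0.240534 − (-0.151140))·√184 = 0.391674 · 13.564660 = 5.313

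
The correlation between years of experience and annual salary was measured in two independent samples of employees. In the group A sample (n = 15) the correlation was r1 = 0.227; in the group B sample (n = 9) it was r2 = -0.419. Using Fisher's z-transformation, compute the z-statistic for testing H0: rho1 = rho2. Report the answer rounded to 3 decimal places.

1.355

Fisher z-transforms: z1 = atanh(0.227) = 0.231024, z2 = atanh(-0.419) = -0.446478; difference d = 0.677502
Var(d) = 1/12 + 1/6 = 0.0833333 + 0.1666667 = 0.2500000
z = d/√Var(d) = 0.677502 / √0.2500000 = 0.677502 / 0.500000 = 1.355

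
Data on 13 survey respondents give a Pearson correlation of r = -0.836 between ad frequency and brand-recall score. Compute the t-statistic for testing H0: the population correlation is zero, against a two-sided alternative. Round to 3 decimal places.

t = r·√(n−2) / √(1−r²) with r = -0.836, n = 13
  = -0.836·√11 / √(1 − 0.698896)
  = -0.836·3.316625 / 0.548729
  = -2.772699 / 0.548729 = -5.053

-5.053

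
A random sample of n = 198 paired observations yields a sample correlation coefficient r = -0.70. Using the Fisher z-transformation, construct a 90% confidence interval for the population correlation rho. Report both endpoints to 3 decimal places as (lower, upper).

Fisher z: z_r = atanh(r) = ½·ln((1+(-0.70))/(1−(-0.70))) = -0.867301
SE(z) = 1/√(n−3) = 1/√195 = 0.071611
90% ⇒ z* = 1.645; margin = 1.645·0.071611 = 0.117800
CI on z-scale: (-0.985101, -0.749501)
Back-transform: tanh(-0.985101) = -0.755266, tanh(-0.749501) = -0.634851

(-0.755, -0.635)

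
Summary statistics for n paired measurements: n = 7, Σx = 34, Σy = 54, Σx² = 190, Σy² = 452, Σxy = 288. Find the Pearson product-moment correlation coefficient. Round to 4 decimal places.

Numerator: nΣxy − (Σx)(Σy) = 7·288 − (34)(54) = 180
Denominator: √[(nΣx²−(Σx)²)(nΣy²−(Σy)²)]
  nΣx²−(Σx)² = 7·190 − 1156 = 174;  nΣy²−(Σy)² = 7·452 − 2916 = 248
  √(174·248) = √43152 = 207.7306
r = 180 / 207.7306 = 0.8665

0.8665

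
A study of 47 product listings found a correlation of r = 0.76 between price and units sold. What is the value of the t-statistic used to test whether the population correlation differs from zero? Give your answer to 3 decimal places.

t = r·√(n−2) / √(1−r²) with r = 0.76, n = 47
  = 0.76·√45 / √(1 − 0.5776)
  = 0.76·6.708204 / 0.649923
  = 5.098235 / 0.649923 = 7.844

7.844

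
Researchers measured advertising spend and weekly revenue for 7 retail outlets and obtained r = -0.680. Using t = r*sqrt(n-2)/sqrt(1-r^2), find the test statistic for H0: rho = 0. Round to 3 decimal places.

-2.074

t = r·√(n−2) / √(1−r²) with r = -0.680, n = 7
  = -0.680·√5 / √(1 − 0.462400)
  = -0.680·2.236068 / 0.733212
  = -1.520526 / 0.733212 = -2.074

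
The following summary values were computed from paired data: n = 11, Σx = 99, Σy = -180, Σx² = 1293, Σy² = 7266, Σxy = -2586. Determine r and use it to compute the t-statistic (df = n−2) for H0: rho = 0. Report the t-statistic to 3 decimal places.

-3.233

Numerator: nΣxy − (Σx)(Σy) = 11·(-2586) − (99)(-180) = -10626
Denominator: √[(nΣx²−(Σx)²)(nΣy²−(Σy)²)]
  nΣx²−(Σx)² = 11·1293 − 9801 = 4422;  nΣy²−(Σy)² = 11·7266 − 32400 = 47526
  √(4422·47526) = √210159972 = 14496.8953
r = -10626 / 14496.8953 = -0.7330
t = r·√(n−2)/√(1−r²) = -0.7330·√9 / √(1−0.537289) = -2.199000 / 0.680229 = -3.233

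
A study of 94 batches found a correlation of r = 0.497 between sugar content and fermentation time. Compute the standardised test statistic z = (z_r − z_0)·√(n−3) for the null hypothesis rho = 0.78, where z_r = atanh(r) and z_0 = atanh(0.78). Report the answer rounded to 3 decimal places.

Fisher z: atanh(0.497) = 0.545314, atanh(0.78) = 1.045371
z = (z_r − z_0)·√(n−3) = (0.545314 − 1.045371)·√91 = -0.500057 · 9.539392 = -4.770

-4.770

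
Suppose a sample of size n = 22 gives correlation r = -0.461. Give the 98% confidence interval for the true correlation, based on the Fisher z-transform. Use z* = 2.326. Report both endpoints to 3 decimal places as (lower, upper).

(-0.775, 0.035)

Fisher z: z_r = atanh(r) = ½·ln((1+(-0.461))/(1−(-0.461))) = -0.498580
SE(z) = 1/√(n−3) = 1/√19 = 0.229416
98% ⇒ z* = 2.326; margin = 2.326·0.229416 = 0.533622
CI on z-scale: (-1.032202, 0.035042)
Back-transform: tanh(-1.032202) = -0.774790, tanh(0.035042) = 0.035028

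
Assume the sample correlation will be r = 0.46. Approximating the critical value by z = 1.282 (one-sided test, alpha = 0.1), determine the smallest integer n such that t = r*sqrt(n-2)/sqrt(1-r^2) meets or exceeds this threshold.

9

r√(n−2)/√(1−r²) ≥ 1.282  ⇔  n−2 ≥ (1.282)²·(1−r²)/r²
(1−r²)/r² = (1−0.2116)/0.2116 = 3.7259
n ≥ 2 + 1.643524·3.7259 = 2 + 6.1236 = 8.1236
⌈8.1236⌉ = 9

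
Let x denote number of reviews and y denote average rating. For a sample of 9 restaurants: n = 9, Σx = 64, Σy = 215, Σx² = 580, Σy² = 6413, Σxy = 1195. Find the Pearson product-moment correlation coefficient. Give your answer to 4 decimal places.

S_xy = nΣxy − ΣxΣy = 9·1195 − 64·215 = 10755 − 13760 = -3005
S_xx = nΣx² − (Σx)² = 9·580 − 64² = 5220 − 4096 = 1124
S_yy = nΣy² − (Σy)² = 9·6413 − 215² = 57717 − 46225 = 11492
r = S_xy / √(S_xx·S_yy) = -3005 / √(1124·11492) = -3005 / √12917008 = -3005 / 3594.0239 = -0.8361

-0.8361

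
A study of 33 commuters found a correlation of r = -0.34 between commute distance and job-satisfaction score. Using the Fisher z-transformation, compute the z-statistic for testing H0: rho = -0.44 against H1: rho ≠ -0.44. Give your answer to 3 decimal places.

0.647

Fisher z: atanh(-0.34) = -0.354093, atanh(-0.44) = -0.472231
z = (z_r − z_0)·√(n−3) = (-0.354093 − (-0.472231))·√30 = 0.118138 · 5.477226 = 0.647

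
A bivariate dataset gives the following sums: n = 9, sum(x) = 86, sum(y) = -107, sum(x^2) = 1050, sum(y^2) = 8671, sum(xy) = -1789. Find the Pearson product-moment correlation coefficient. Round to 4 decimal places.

-0.5899

Numerator: nΣxy − (Σx)(Σy) = 9·(-1789) − (86)(-107) = -6899
Denominator: √[(nΣx²−(Σx)²)(nΣy²−(Σy)²)]
  nΣx²−(Σx)² = 9·1050 − 7396 = 2054;  nΣy²−(Σy)² = 9·8671 − 11449 = 66590
  √(2054·66590) = √136775860 = 11695.1212
r = -6899 / 11695.1212 = -0.5899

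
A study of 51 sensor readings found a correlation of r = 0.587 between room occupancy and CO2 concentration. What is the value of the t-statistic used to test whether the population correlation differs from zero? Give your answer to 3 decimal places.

5.075

t = r·√(n−2) / √(1−r²) with r = 0.587, n = 51
  = 0.587·√49 / √(1 − 0.344569)
  = 0.587·7.000000 / 0.809587
  = 4.109000 / 0.809587 = 5.075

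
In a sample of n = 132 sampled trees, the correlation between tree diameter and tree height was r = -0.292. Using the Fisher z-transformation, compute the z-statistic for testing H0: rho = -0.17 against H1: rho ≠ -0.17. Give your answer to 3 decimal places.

-1.466

Fisher z: atanh(-0.292) = -0.300751, atanh(-0.17) = -0.171667
z = (z_r − z_0)·√(n−3) = (-0.300751 − (-0.171667))·√129 = -0.129084 · 11.357817 = -1.466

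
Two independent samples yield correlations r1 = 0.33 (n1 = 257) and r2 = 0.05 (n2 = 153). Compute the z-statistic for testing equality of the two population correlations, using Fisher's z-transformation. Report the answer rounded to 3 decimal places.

2.843

z1 = atanh(0.33) = 0.342828,  z2 = atanh(0.05) = 0.050042
SE = √(1/(n1−3) + 1/(n2−3)) = √(1/254 + 1/150) = √(0.0039370 + 0.0066667) = √0.0106037 = 0.102974
z = (z1 − z2)/SE = (0.342828 − 0.050042) / 0.102974 = 0.292786 / 0.102974 = 2.843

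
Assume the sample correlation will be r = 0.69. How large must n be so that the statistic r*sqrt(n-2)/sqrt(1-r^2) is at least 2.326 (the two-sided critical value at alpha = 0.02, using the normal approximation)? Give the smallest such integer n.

Need r·√(n−2)/√(1−r²) ≥ 2.326
√(n−2) ≥ 2.326·√(1−0.4761) / 0.69 = 2.326·0.723809 / 0.69 = 2.4400
n−2 ≥ 5.9536  ⇒  n ≥ 7.9536
Smallest integer n = 8

8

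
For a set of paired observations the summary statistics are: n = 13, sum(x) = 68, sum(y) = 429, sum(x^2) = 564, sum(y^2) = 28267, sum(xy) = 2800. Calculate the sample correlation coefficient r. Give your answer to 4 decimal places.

0.3243

Numerator: nΣxy − (Σx)(Σy) = 13·2800 − (68)(429) = 7228
Denominator: √[(nΣx²−(Σx)²)(nΣy²−(Σy)²)]
  nΣx²−(Σx)² = 13·564 − 4624 = 2708;  nΣy²−(Σy)² = 13·28267 − 184041 = 183430
  √(2708·183430) = √496728440 = 22287.4054
r = 7228 / 22287.4054 = 0.3243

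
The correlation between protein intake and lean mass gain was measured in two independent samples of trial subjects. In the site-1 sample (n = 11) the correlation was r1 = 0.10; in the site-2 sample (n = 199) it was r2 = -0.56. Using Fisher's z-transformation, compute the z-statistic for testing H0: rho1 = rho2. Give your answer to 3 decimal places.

Fisher z-transforms: z1 = atanh(0.10) = 0.100335, z2 = atanh(-0.56) = -0.632833; difference d = 0.733168
Var(d) = 1/8 + 1/196 = 0.1250000 + 0.0051020 = 0.1301020
z = d/√Var(d) = 0.733168 / √0.1301020 = 0.733168 / 0.360697 = 2.033

2.033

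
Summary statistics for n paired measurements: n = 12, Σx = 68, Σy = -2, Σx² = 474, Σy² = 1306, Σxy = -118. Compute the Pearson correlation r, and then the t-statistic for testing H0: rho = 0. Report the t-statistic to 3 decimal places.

S_xy = nΣxy − ΣxΣy = 12·(-118) − 68·(-2) = -1416 − (-136) = -1280
S_xx = nΣx² − (Σx)² = 12·474 − 68² = 5688 − 4624 = 1064
S_yy = nΣy² − (Σy)² = 12·1306 − (-2)² = 15672 − 4 = 15668
r = S_xy / √(S_xx·S_yy) = -1280 / √(1064·15668) = -1280 / √16670752 = -1280 / 4082.9832 = -0.3135
t = r·√(n−2)/√(1−r²) = -0.3135·√10 / √(1−0.098282) = -0.991374 / 0.949588 = -1.044

-1.044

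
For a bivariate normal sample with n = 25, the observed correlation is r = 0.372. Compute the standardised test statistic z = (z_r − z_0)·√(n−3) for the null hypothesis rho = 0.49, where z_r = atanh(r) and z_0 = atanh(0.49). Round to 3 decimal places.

z_r = atanh(0.372) = 0.390742,  z_0 = atanh(0.49) = 0.536060
SE = 1/√(n−3) = 1/√22 = 0.213201
z = (z_r − z_0)/SE = (0.390742 − 0.536060) / 0.213201 = -0.145318 / 0.213201 = -0.682

-0.682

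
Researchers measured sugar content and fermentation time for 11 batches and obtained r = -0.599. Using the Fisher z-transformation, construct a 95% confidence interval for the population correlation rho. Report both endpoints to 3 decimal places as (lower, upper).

(-0.882, 0.001)

z_r = atanh(-0.599) = -0.691586;  SE = 1/√(n−3) = 1/√8 = 0.353553
z-limits: -0.691586 ± 1.960·0.353553 = -0.691586 ± 0.692964 = [-1.384550, 0.001378]
ρ-limits: (tanh -1.384550, tanh 0.001378) = (-0.882, 0.001)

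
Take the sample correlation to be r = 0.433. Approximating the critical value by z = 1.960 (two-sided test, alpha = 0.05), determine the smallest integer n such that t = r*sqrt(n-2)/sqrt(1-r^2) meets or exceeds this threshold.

19

r√(n−2)/√(1−r²) ≥ 1.960  ⇔  n−2 ≥ (1.960)²·(1−r²)/r²
(1−r²)/r² = (1−0.187489)/0.187489 = 4.3336
n ≥ 2 + 3.8416·4.3336 = 2 + 16.6480 = 18.6480
⌈18.6480⌉ = 19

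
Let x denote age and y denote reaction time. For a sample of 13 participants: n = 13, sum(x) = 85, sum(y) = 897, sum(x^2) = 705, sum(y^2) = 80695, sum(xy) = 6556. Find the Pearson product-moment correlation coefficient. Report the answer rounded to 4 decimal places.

Numerator: nΣxy − (Σx)(Σy) = 13·6556 − (85)(897) = 8983
Denominator: √[(nΣx²−(Σx)²)(nΣy²−(Σy)²)]
  nΣx²−(Σx)² = 13·705 − 7225 = 1940;  nΣy²−(Σy)² = 13·80695 − 804609 = 244426
  √(1940·244426) = √474186440 = 21775.8224
r = 8983 / 21775.8224 = 0.4125

0.4125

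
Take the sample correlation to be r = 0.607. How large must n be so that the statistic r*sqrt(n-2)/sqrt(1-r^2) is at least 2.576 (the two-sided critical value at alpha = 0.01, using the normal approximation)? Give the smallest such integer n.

14

r√(n−2)/√(1−r²) ≥ 2.576  ⇔  n−2 ≥ (2.576)²·(1−r²)/r²
(1−r²)/r² = (1−0.368449)/0.368449 = 1.7141
n ≥ 2 + 6.635776·1.7141 = 2 + 11.3744 = 13.3744
⌈13.3744⌉ = 14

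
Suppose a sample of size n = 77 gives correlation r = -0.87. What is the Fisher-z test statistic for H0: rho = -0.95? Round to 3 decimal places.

4.290

Fisher z: atanh(-0.87) = -1.333080, atanh(-0.95) = -1.831781
z = (z_r − z_0)·√(n−3) = (-1.333080 − (-1.831781))·√74 = 0.498701 · 8.602325 = 4.290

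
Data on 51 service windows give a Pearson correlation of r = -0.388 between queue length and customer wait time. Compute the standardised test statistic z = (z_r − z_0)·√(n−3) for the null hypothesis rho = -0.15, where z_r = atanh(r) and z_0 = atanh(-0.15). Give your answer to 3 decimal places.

Fisher z: atanh(-0.388) = -0.409443, atanh(-0.15) = -0.151140
z = (z_r − z_0)·√(n−3) = (-0.409443 − (-0.151140))·√48 = -0.258303 · 6.928203 = -1.790

-1.790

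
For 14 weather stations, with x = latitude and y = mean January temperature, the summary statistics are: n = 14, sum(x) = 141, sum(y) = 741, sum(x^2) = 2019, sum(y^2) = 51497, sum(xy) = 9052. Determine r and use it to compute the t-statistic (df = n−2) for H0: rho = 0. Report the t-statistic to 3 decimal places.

Numerator: nΣxy − (Σx)(Σy) = 14·9052 − (141)(741) = 22247
Denominator: √[(nΣx²−(Σx)²)(nΣy²−(Σy)²)]
  nΣx²−(Σx)² = 14·2019 − 19881 = 8385;  nΣy²−(Σy)² = 14·51497 − 549081 = 171877
  √(8385·171877) = √1441188645 = 37962.9905
r = 22247 / 37962.9905 = 0.5860
t = r·√(n−2)/√(1−r²) = 0.5860·√12 / √(1−0.343396) = 2.029964 / 0.810311 = 2.505

2.505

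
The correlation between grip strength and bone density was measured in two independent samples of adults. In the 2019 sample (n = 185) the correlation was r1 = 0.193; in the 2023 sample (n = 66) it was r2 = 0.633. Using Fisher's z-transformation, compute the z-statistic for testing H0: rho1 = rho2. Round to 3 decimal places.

-3.769

z1 = atanh(0.193) = 0.195451,  z2 = atanh(0.633) = 0.746406
SE = √(1/(n1−3) + 1/(n2−3)) = √(1/182 + 1/63) = √(0.0054945 + 0.0158730) = √0.0213675 = 0.146176
z = (z1 − z2)/SE = (0.195451 − 0.746406) / 0.146176 = -0.550955 / 0.146176 = -3.769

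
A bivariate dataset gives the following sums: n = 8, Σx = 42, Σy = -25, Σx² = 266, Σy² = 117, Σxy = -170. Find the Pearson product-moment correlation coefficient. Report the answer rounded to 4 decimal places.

-0.9214

Numerator: nΣxy − (Σx)(Σy) = 8·(-170) − (42)(-25) = -310
Denominator: √[(nΣx²−(Σx)²)(nΣy²−(Σy)²)]
  nΣx²−(Σx)² = 8·266 − 1764 = 364;  nΣy²−(Σy)² = 8·117 − 625 = 311
  √(364·311) = √113204 = 336.4580
r = -310 / 336.4580 = -0.9214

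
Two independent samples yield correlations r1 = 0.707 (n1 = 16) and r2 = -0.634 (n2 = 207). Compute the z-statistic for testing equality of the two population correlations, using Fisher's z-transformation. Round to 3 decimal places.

5.696

z1 = atanh(0.707) = 0.881160,  z2 = atanh(-0.634) = -0.748076
SE = √(1/(n1−3) + 1/(n2−3)) = √(1/13 + 1/204) = √(0.0769231 + 0.0049020) = √0.0818251 = 0.286051
z = (z1 − z2)/SE = (0.881160 − (-0.748076)) / 0.286051 = 1.629236 / 0.286051 = 5.696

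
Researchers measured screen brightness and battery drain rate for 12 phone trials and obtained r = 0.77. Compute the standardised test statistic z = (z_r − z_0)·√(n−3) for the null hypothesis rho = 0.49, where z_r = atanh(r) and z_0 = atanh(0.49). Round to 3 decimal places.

z_r = atanh(0.77) = 1.020328,  z_0 = atanh(0.49) = 0.536060
SE = 1/√(n−3) = 1/√9 = 0.333333
z = (z_r − z_0)/SE = (1.020328 − 0.536060) / 0.333333 = 0.484268 / 0.333333 = 1.453

1.453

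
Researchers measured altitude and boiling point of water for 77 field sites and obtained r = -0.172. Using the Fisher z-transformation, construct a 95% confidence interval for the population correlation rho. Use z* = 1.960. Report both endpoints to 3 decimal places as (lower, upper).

(-0.381, 0.054)

z_r = atanh(-0.172) = -0.173727;  SE = 1/√(n−3) = 1/√74 = 0.116248
z-limits: -0.173727 ± 1.960·0.116248 = -0.173727 ± 0.227846 = [-0.401573, 0.054119]
ρ-limits: (tanh -0.401573, tanh 0.054119) = (-0.381, 0.054)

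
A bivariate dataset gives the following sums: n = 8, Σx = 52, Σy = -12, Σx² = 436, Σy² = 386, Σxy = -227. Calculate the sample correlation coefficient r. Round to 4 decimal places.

-0.7846

S_xy = nΣxy − ΣxΣy = 8·(-227) − 52·(-12) = -1816 − (-624) = -1192
S_xx = nΣx² − (Σx)² = 8·436 − 52² = 3488 − 2704 = 784
S_yy = nΣy² − (Σy)² = 8·386 − (-12)² = 3088 − 144 = 2944
r = S_xy / √(S_xx·S_yy) = -1192 / √(784·2944) = -1192 / √2308096 = -1192 / 1519.2419 = -0.7846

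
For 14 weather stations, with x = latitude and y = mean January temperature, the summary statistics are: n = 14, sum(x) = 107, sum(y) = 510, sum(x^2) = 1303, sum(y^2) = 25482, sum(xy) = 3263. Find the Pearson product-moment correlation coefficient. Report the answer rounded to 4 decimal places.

-0.3469

S_xy = nΣxy − ΣxΣy = 14·3263 − 107·510 = 45682 − 54570 = -8888
S_xx = nΣx² − (Σx)² = 14·1303 − 107² = 18242 − 11449 = 6793
S_yy = nΣy² − (Σy)² = 14·25482 − 510² = 356748 − 260100 = 96648
r = S_xy / √(S_xx·S_yy) = -8888 / √(6793·96648) = -8888 / √656529864 = -8888 / 25622.8387 = -0.3469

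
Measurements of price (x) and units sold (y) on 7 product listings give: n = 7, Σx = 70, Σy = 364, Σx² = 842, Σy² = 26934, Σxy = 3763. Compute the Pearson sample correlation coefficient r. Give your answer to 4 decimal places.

S_xy = nΣxy − ΣxΣy = 7·3763 − 70·364 = 26341 − 25480 = 861
S_xx = nΣx² − (Σx)² = 7·842 − 70² = 5894 − 4900 = 994
S_yy = nΣy² − (Σy)² = 7·26934 − 364² = 188538 − 132496 = 56042
r = S_xy / √(S_xx·S_yy) = 861 / √(994·56042) = 861 / √55705748 = 861 / 7463.6283 = 0.1154

0.1154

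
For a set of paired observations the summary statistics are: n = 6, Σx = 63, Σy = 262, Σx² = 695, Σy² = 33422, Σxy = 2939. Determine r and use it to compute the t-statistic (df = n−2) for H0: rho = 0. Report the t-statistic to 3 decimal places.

0.449

S_xy = nΣxy − ΣxΣy = 6·2939 − 63·262 = 17634 − 16506 = 1128
S_xx = nΣx² − (Σx)² = 6·695 − 63² = 4170 − 3969 = 201
S_yy = nΣy² − (Σy)² = 6·33422 − 262² = 200532 − 68644 = 131888
r = S_xy / √(S_xx·S_yy) = 1128 / √(201·131888) = 1128 / √26509488 = 1128 / 5148.7365 = 0.2191
t = r·√(n−2)/√(1−r²) = 0.2191·√4 / √(1−0.048005) = 0.438200 / 0.975702 = 0.449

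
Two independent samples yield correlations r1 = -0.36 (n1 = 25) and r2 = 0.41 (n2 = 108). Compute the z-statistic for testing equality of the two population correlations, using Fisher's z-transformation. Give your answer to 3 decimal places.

Fisher z-transforms: z1 = atanh(-0.36) = -0.376886, z2 = atanh(0.41) = 0.435611; difference d = -0.812497
Var(d) = 1/22 + 1/105 = 0.0454545 + 0.0095238 = 0.0549783
z = d/√Var(d) = -0.812497 / √0.0549783 = -0.812497 / 0.234475 = -3.465

-3.465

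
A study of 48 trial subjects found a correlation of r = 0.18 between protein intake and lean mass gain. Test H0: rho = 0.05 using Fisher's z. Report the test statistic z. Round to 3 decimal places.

0.885

z_r = atanh(0.18) = 0.181983,  z_0 = atanh(0.05) = 0.050042
SE = 1/√(n−3) = 1/√45 = 0.149071
z = (z_r − z_0)/SE = (0.181983 − 0.050042) / 0.149071 = 0.131941 / 0.149071 = 0.885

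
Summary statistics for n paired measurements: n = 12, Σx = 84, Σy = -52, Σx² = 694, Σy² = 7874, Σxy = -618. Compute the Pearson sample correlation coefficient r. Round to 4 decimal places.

-0.2821

Numerator: nΣxy − (Σx)(Σy) = 12·(-618) − (84)(-52) = -3048
Denominator: √[(nΣx²−(Σx)²)(nΣy²−(Σy)²)]
  nΣx²−(Σx)² = 12·694 − 7056 = 1272;  nΣy²−(Σy)² = 12·7874 − 2704 = 91784
  √(1272·91784) = √116749248 = 10805.0566
r = -3048 / 10805.0566 = -0.2821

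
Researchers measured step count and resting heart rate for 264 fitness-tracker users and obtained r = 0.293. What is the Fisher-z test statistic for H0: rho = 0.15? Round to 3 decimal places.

Fisher z: atanh(0.293) = 0.301845, atanh(0.15) = 0.151140
z = (z_r − z_0)·√(n−3) = (0.301845 − 0.151140)·√261 = 0.150705 · 16.155494 = 2.435

2.435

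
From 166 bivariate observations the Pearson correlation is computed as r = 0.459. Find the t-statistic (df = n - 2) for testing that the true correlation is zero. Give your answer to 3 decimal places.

t = r·√(n−2) / √(1−r²) with r = 0.459, n = 166
  = 0.459·√164 / √(1 − 0.210681)
  = 0.459·12.806248 / 0.888436
  = 5.878068 / 0.888436 = 6.616

6.616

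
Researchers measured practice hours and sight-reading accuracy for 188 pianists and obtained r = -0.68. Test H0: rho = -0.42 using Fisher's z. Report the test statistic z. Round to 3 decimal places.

Fisher z: atanh(-0.68) = -0.829114, atanh(-0.42) = -0.447692
z = (z_r − z_0)·√(n−3) = (-0.829114 − (-0.447692))·√185 = -0.381422 · 13.601471 = -5.188

-5.188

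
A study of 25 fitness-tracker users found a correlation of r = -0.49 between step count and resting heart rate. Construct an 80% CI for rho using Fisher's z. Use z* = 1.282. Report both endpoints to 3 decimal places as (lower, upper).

(-0.669, -0.257)

z_r = atanh(-0.49) = -0.536060;  SE = 1/√(n−3) = 1/√22 = 0.213201
z-limits: -0.536060 ± 1.282·0.213201 = -0.536060 ± 0.273324 = [-0.809384, -0.262736]
ρ-limits: (tanh -0.809384, tanh -0.262736) = (-0.669, -0.257)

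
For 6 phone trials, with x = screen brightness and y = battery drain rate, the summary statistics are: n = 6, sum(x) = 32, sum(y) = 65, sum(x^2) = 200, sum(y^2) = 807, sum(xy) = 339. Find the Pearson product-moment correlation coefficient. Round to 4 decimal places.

-0.1396

S_xy = nΣxy − ΣxΣy = 6·339 − 32·65 = 2034 − 2080 = -46
S_xx = nΣx² − (Σx)² = 6·200 − 32² = 1200 − 1024 = 176
S_yy = nΣy² − (Σy)² = 6·807 − 65² = 4842 − 4225 = 617
r = S_xy / √(S_xx·S_yy) = -46 / √(176·617) = -46 / √108592 = -46 / 329.5330 = -0.1396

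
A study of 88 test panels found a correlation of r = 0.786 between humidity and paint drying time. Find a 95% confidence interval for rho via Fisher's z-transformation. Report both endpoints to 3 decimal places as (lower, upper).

(0.690, 0.855)

Fisher z: z_r = atanh(r) = ½·ln((1+0.786)/(1−0.786)) = 1.060879
SE(z) = 1/√(n−3) = 1/√85 = 0.108465
95% ⇒ z* = 1.960; margin = 1.960·0.108465 = 0.212591
CI on z-scale: (0.848288, 1.273470)
Back-transform: tanh(0.848288) = 0.690174, tanh(1.273470) = 0.854735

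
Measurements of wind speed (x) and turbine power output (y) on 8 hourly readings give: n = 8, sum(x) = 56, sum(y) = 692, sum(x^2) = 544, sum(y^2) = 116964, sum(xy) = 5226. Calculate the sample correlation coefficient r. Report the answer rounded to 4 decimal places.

Numerator: nΣxy − (Σx)(Σy) = 8·5226 − (56)(692) = 3056
Denominator: √[(nΣx²−(Σx)²)(nΣy²−(Σy)²)]
  nΣx²−(Σx)² = 8·544 − 3136 = 1216;  nΣy²−(Σy)² = 8·116964 − 478864 = 456848
  √(1216·456848) = √555527168 = 23569.6238
r = 3056 / 23569.6238 = 0.1297

0.1297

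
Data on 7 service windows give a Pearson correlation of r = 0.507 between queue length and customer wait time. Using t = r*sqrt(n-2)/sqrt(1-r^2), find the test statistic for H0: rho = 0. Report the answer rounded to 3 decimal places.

1.315

1 − r² = 1 − 0.257049 = 0.742951;  √(1−r²) = 0.861946
√(n−2) = √5 = 2.236068
t = r·√(n−2)/√(1−r²) = 0.507 · 2.236068 / 0.861946 = 1.315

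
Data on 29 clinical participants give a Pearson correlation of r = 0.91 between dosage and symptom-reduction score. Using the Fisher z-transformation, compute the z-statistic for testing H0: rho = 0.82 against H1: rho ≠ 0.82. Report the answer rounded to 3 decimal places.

1.890

Fisher z: atanh(0.91) = 1.527524, atanh(0.82) = 1.156817
z = (z_r − z_0)·√(n−3) = (1.527524 − 1.156817)·√26 = 0.370707 · 5.099020 = 1.890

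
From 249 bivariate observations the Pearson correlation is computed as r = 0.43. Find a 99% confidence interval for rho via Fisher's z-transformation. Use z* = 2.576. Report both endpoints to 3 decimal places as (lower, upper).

Fisher z: z_r = atanh(r) = ½·ln((1+0.43)/(1−0.43)) = 0.459897
SE(z) = 1/√(n−3) = 1/√246 = 0.063758
99% ⇒ z* = 2.576; margin = 2.576·0.063758 = 0.164241
CI on z-scale: (0.295656, 0.624138)
Back-transform: tanh(0.295656) = 0.287332, tanh(0.624138) = 0.554003

(0.287, 0.554)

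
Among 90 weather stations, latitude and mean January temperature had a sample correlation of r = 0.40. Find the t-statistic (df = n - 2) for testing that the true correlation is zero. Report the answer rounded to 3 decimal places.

4.094

t = r·√(n−2) / √(1−r²) with r = 0.40, n = 90
  = 0.40·√88 / √(1 − 0.1600)
  = 0.40·9.380832 / 0.916515
  = 3.752333 / 0.916515 = 4.094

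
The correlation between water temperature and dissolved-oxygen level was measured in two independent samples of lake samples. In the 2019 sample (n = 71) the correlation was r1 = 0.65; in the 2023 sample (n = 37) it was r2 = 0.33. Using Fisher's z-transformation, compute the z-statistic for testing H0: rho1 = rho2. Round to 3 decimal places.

z1 = atanh(0.65) = 0.775299,  z2 = atanh(0.33) = 0.342828
SE = √(1/(n1−3) + 1/(n2−3)) = √(1/68 + 1/34) = √(0.0147059 + 0.0294118) = √0.0441177 = 0.210042
z = (z1 − z2)/SE = (0.775299 − 0.342828) / 0.210042 = 0.432471 / 0.210042 = 2.059

2.059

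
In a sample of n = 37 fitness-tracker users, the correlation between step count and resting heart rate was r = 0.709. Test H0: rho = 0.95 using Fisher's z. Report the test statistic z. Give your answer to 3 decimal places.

Fisher z: atanh(0.709) = 0.885170, atanh(0.95) = 1.831781
z = (z_r − z_0)·√(n−3) = (0.885170 − 1.831781)·√34 = -0.946611 · 5.830952 = -5.520

-5.520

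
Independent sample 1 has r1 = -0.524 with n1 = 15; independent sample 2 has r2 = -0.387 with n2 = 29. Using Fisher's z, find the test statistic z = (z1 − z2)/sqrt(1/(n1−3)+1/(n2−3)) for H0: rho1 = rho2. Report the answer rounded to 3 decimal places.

Fisher z-transforms: z1 = atanh(-0.524) = -0.581838, z2 = atanh(-0.387) = -0.408267; difference d = -0.173571
Var(d) = 1/12 + 1/26 = 0.0833333 + 0.0384615 = 0.1217948
z = d/√Var(d) = -0.173571 / √0.1217948 = -0.173571 / 0.348991 = -0.497

-0.497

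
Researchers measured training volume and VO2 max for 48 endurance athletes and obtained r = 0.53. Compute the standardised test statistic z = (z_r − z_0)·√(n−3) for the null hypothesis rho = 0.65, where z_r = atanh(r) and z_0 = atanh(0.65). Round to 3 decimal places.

z_r = atanh(0.53) = 0.590145,  z_0 = atanh(0.65) = 0.775299
SE = 1/√(n−3) = 1/√45 = 0.149071
z = (z_r − z_0)/SE = (0.590145 − 0.775299) / 0.149071 = -0.185154 / 0.149071 = -1.242

-1.242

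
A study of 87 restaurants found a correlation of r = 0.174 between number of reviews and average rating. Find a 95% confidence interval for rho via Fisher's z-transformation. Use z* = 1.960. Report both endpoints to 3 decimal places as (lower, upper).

z_r = atanh(0.174) = 0.175789;  SE = 1/√(n−3) = 1/√84 = 0.109109
z-limits: 0.175789 ± 1.960·0.109109 = 0.175789 ± 0.213854 = [-0.038065, 0.389643]
ρ-limits: (tanh -0.038065, tanh 0.389643) = (-0.038, 0.371)

(-0.038, 0.371)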